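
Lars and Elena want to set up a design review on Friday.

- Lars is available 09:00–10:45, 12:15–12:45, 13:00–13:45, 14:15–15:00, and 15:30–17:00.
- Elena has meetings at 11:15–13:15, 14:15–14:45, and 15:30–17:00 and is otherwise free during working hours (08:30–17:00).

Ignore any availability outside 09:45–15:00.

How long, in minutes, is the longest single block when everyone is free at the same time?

Elena free within 08:30–17:00: 08:30–11:15, 13:15–14:15, 14:45–15:30.
Lars ∩ Elena: 09:00–10:45, 13:15–13:45, 14:45–15:00.
Restricted to 09:45–15:00: 09:45–10:45, 13:15–13:45, 14:45–15:00.
Common window lengths: 60, 30, 15 min; longest is 60.

60 minutes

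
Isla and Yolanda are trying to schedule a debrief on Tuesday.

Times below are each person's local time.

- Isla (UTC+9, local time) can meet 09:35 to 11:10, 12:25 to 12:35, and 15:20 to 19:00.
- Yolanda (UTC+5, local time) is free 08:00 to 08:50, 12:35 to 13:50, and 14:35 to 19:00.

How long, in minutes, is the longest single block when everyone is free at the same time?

Isla → UTC: 00:35–02:10, 03:25–03:35, 06:20–10:00.
Yolanda → UTC: 03:00–03:50, 07:35–08:50, 09:35–14:00.
Isla ∩ Yolanda: 03:25–03:35, 07:35–08:50, 09:35–10:00.
Common window lengths: 10, 75, 25 min; longest is 75.

75 minutes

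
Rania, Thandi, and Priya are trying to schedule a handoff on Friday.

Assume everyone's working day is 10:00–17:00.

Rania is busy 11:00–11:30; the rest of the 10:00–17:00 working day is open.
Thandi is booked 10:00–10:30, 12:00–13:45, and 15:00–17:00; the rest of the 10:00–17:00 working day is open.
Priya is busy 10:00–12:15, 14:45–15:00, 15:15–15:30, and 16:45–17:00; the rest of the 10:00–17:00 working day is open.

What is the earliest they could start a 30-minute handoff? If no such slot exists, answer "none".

Rania free within 10:00–17:00: 10:00–11:00, 11:30–17:00.
Thandi free within 10:00–17:00: 10:30–12:00, 13:45–15:00.
Priya free within 10:00–17:00: 12:15–14:45, 15:00–15:15, 15:30–16:45.
Rania ∩ Thandi: 10:30–11:00, 11:30–12:00, 13:45–15:00.
Rania ∩ Thandi ∩ Priya: 13:45–14:45.
Windows ≥ 30 min: 13:45–14:45.
Earliest such window starts at 13:45.

13:45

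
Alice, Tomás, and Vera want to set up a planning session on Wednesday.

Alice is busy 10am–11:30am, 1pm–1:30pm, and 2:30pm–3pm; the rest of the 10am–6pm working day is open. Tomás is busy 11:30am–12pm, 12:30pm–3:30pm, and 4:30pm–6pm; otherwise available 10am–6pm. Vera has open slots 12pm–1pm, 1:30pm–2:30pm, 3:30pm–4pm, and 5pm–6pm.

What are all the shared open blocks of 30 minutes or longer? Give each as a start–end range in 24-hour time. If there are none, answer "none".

12:00–12:30, 15:30–16:00

Alice free within 10:00–18:00: 11:30–13:00, 13:30–14:30, 15:00–18:00.
Tomás free within 10:00–18:00: 10:00–11:30, 12:00–12:30, 15:30–16:30.
Alice ∩ Tomás: 12:00–12:30, 15:30–16:30.
Alice ∩ Tomás ∩ Vera: 12:00–12:30, 15:30–16:00.
Windows ≥ 30 min: 12:00–12:30, 15:30–16:00.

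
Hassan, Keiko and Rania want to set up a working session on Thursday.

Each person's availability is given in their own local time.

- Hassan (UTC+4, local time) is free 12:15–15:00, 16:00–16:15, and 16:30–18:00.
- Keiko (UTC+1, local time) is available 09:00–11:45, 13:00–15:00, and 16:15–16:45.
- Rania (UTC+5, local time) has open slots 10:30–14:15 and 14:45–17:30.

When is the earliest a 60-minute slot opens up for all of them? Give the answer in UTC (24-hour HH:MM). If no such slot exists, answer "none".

Hassan → UTC: 08:15–11:00, 12:00–12:15, 12:30–14:00.
Keiko → UTC: 08:00–10:45, 12:00–14:00, 15:15–15:45.
Rania → UTC: 05:30–09:15, 09:45–12:30.
Hassan ∩ Keiko: 08:15–10:45, 12:00–12:15, 12:30–14:00.
Hassan ∩ Keiko ∩ Rania: 08:15–09:15, 09:45–10:45, 12:00–12:15.
Windows ≥ 60 min: 08:15–09:15, 09:45–10:45.
Earliest such window starts at 08:15.

08:15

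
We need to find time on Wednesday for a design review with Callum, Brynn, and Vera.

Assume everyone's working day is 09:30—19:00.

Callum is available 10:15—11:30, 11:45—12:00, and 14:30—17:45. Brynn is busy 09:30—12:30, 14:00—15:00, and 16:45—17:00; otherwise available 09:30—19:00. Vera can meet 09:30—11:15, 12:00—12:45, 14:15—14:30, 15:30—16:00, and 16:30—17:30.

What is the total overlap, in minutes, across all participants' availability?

Brynn free within 09:30–19:00: 12:30–14:00, 15:00–16:45, 17:00–19:00.
Callum ∩ Brynn: 15:00–16:45, 17:00–17:45.
Callum ∩ Brynn ∩ Vera: 15:30–16:00, 16:30–16:45, 17:00–17:30.
Total common minutes: 30 + 15 + 30 = 75.

75 minutes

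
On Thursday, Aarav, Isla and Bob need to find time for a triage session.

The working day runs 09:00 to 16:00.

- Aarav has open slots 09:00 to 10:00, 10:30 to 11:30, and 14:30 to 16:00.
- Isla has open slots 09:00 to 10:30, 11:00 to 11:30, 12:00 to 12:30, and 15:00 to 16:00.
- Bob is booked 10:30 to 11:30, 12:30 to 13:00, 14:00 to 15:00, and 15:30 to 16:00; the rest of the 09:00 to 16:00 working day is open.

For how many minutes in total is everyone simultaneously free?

90 minutes

Bob free within 09:00–16:00: 09:00–10:30, 11:30–12:30, 13:00–14:00, 15:00–15:30.
Aarav ∩ Isla: 09:00–10:00, 11:00–11:30, 15:00–16:00.
Aarav ∩ Isla ∩ Bob: 09:00–10:00, 15:00–15:30.
Total common minutes: 60 + 30 = 90.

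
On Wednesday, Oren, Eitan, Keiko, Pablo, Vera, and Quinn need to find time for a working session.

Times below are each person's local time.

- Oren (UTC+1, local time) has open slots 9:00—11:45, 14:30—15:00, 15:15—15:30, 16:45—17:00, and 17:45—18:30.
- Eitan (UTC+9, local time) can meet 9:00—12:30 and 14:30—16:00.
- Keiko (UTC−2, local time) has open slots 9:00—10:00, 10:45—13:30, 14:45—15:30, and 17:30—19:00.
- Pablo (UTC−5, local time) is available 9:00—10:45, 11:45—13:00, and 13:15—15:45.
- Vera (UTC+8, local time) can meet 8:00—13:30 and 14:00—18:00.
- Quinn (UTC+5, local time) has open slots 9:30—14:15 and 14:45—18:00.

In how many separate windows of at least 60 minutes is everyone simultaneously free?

Oren → UTC: 08:00–10:45, 13:30–14:00, 14:15–14:30, 15:45–16:00, 16:45–17:30.
Eitan → UTC: 00:00–03:30, 05:30–07:00.
Keiko → UTC: 11:00–12:00, 12:45–15:30, 16:45–17:30, 19:30–21:00.
Pablo → UTC: 14:00–15:45, 16:45–18:00, 18:15–20:45.
Vera → UTC: 00:00–05:30, 06:00–10:00.
Quinn → UTC: 04:30–09:15, 09:45–13:00.
Oren ∩ Eitan: (none).
Oren ∩ Eitan ∩ Keiko: (none).
Oren ∩ Eitan ∩ Keiko ∩ Pablo: (none).
Oren ∩ Eitan ∩ Keiko ∩ Pablo ∩ Vera: (none).
Oren ∩ Eitan ∩ Keiko ∩ Pablo ∩ Vera ∩ Quinn: (none).
Windows ≥ 60 min: (none).
That's 0 windows.

0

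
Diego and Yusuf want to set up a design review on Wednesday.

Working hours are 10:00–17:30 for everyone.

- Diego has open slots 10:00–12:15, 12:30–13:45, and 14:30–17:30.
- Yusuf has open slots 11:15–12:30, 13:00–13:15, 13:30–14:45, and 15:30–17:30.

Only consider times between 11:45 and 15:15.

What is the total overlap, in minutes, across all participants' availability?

Diego ∩ Yusuf: 11:15–12:15, 13:00–13:15, 13:30–13:45, 14:30–14:45, 15:30–17:30.
Restricted to 11:45–15:15: 11:45–12:15, 13:00–13:15, 13:30–13:45, 14:30–14:45.
Total common minutes: 30 + 15 + 15 + 15 = 75.

75 minutes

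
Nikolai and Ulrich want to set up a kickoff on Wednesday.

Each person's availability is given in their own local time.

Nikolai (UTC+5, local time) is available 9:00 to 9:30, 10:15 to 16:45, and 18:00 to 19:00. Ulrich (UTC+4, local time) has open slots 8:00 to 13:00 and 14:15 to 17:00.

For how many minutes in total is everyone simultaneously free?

345 minutes

Nikolai → UTC: 04:00–04:30, 05:15–11:45, 13:00–14:00.
Ulrich → UTC: 04:00–09:00, 10:15–13:00.
Nikolai ∩ Ulrich: 04:00–04:30, 05:15–09:00, 10:15–11:45.
Total common minutes: 30 + 225 + 90 = 345.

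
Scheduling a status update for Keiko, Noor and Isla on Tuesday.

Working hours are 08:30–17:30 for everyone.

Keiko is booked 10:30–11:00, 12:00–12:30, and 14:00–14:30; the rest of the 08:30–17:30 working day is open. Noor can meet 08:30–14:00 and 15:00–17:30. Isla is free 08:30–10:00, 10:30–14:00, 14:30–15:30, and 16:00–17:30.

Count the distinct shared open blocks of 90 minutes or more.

3

Keiko free within 08:30–17:30: 08:30–10:30, 11:00–12:00, 12:30–14:00, 14:30–17:30.
Keiko ∩ Noor: 08:30–10:30, 11:00–12:00, 12:30–14:00, 15:00–17:30.
Keiko ∩ Noor ∩ Isla: 08:30–10:00, 11:00–12:00, 12:30–14:00, 15:00–15:30, 16:00–17:30.
Windows ≥ 90 min: 08:30–10:00, 12:30–14:00, 16:00–17:30.
That's 3 windows.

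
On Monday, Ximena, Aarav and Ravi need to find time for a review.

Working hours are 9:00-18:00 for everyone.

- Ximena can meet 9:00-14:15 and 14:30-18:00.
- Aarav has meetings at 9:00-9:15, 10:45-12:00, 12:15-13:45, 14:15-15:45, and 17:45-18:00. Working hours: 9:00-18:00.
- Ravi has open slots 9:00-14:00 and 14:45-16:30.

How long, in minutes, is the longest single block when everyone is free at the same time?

Aarav free within 09:00–18:00: 09:15–10:45, 12:00–12:15, 13:45–14:15, 15:45–17:45.
Ximena ∩ Aarav: 09:15–10:45, 12:00–12:15, 13:45–14:15, 15:45–17:45.
Ximena ∩ Aarav ∩ Ravi: 09:15–10:45, 12:00–12:15, 13:45–14:00, 15:45–16:30.
Common window lengths: 90, 15, 15, 45 min; longest is 90.

90 minutes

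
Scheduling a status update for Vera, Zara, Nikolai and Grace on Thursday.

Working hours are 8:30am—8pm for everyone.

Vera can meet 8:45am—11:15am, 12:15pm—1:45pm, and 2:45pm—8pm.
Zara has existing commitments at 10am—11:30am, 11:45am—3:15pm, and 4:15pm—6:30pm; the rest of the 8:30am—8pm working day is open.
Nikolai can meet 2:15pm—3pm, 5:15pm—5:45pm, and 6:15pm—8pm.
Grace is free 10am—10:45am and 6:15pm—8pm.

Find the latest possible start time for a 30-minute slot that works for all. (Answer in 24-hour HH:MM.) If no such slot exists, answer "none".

Zara free within 08:30–20:00: 08:30–10:00, 11:30–11:45, 15:15–16:15, 18:30–20:00.
Vera ∩ Zara: 08:45–10:00, 15:15–16:15, 18:30–20:00.
Vera ∩ Zara ∩ Nikolai: 18:30–20:00.
Vera ∩ Zara ∩ Nikolai ∩ Grace: 18:30–20:00.
Windows ≥ 30 min: 18:30–20:00.
Latest start in the last window 18:30–20:00 is 20:00 − 30 min = 19:30.

19:30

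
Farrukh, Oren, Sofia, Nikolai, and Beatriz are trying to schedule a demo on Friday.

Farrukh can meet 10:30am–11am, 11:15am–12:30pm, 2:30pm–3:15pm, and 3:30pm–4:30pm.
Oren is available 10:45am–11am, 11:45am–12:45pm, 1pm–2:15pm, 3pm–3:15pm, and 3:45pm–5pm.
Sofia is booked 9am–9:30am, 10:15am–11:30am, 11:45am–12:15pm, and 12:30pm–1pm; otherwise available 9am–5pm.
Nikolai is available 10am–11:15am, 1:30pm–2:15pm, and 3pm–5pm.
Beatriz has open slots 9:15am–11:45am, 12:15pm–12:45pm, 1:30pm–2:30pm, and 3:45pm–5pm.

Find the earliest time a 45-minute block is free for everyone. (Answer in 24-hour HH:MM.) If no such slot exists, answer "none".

Sofia free within 09:00–17:00: 09:30–10:15, 11:30–11:45, 12:15–12:30, 13:00–17:00.
Farrukh ∩ Oren: 10:45–11:00, 11:45–12:30, 15:00–15:15, 15:45–16:30.
Farrukh ∩ Oren ∩ Sofia: 12:15–12:30, 15:00–15:15, 15:45–16:30.
Farrukh ∩ Oren ∩ Sofia ∩ Nikolai: 15:00–15:15, 15:45–16:30.
Farrukh ∩ Oren ∩ Sofia ∩ Nikolai ∩ Beatriz: 15:45–16:30.
Windows ≥ 45 min: 15:45–16:30.
Earliest such window starts at 15:45.

15:45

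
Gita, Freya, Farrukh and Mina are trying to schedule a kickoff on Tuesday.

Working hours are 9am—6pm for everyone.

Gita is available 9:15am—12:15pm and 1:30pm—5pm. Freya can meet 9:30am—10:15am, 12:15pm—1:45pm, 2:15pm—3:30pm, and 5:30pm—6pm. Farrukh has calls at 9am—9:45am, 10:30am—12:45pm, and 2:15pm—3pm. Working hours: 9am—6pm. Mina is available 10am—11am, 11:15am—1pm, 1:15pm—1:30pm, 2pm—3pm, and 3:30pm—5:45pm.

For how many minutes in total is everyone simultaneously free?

Farrukh free within 09:00–18:00: 09:45–10:30, 12:45–14:15, 15:00–18:00.
Gita ∩ Freya: 09:30–10:15, 13:30–13:45, 14:15–15:30.
Gita ∩ Freya ∩ Farrukh: 09:45–10:15, 13:30–13:45, 15:00–15:30.
Gita ∩ Freya ∩ Farrukh ∩ Mina: 10:00–10:15.
Total common minutes: 15.

15 minutes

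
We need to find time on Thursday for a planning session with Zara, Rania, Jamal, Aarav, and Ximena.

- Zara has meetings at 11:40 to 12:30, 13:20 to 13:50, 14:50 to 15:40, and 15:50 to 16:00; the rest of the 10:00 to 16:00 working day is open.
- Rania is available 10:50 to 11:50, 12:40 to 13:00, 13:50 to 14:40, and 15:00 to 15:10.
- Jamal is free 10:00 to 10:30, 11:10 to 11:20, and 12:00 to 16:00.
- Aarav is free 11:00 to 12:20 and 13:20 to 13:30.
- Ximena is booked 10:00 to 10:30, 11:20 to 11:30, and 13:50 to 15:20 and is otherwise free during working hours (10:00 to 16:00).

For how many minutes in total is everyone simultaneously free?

Zara free within 10:00–16:00: 10:00–11:40, 12:30–13:20, 13:50–14:50, 15:40–15:50.
Ximena free within 10:00–16:00: 10:30–11:20, 11:30–13:50, 15:20–16:00.
Zara ∩ Rania: 10:50–11:40, 12:40–13:00, 13:50–14:40.
Zara ∩ Rania ∩ Jamal: 11:10–11:20, 12:40–13:00, 13:50–14:40.
Zara ∩ Rania ∩ Jamal ∩ Aarav: 11:10–11:20.
Zara ∩ Rania ∩ Jamal ∩ Aarav ∩ Ximena: 11:10–11:20.
Total common minutes: 10.

10 minutes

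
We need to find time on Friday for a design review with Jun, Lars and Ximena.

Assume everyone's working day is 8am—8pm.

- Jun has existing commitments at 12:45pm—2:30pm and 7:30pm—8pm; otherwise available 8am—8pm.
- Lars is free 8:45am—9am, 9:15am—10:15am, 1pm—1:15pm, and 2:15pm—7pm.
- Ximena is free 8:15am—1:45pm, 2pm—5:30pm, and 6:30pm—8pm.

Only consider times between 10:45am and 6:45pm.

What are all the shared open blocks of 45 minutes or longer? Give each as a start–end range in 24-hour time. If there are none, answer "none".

14:30–17:30

Jun free within 08:00–20:00: 08:00–12:45, 14:30–19:30.
Jun ∩ Lars: 08:45–09:00, 09:15–10:15, 14:30–19:00.
Jun ∩ Lars ∩ Ximena: 08:45–09:00, 09:15–10:15, 14:30–17:30, 18:30–19:00.
Restricted to 10:45–18:45: 14:30–17:30, 18:30–18:45.
Windows ≥ 45 min: 14:30–17:30.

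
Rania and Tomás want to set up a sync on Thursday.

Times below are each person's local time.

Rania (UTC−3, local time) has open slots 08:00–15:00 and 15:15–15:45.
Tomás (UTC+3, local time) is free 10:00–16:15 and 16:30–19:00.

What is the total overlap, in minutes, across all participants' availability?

Rania → UTC: 11:00–18:00, 18:15–18:45.
Tomás → UTC: 07:00–13:15, 13:30–16:00.
Rania ∩ Tomás: 11:00–13:15, 13:30–16:00.
Total common minutes: 135 + 150 = 285.

285 minutes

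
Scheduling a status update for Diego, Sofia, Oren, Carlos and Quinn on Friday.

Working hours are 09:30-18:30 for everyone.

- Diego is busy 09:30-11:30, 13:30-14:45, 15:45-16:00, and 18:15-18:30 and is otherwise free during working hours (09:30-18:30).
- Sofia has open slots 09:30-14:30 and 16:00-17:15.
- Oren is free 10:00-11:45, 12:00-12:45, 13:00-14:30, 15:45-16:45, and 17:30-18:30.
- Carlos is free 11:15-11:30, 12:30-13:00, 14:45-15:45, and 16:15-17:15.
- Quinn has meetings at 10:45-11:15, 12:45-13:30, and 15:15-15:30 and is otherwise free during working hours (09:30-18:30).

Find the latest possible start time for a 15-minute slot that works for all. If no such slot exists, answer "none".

Diego free within 09:30–18:30: 11:30–13:30, 14:45–15:45, 16:00–18:15.
Quinn free within 09:30–18:30: 09:30–10:45, 11:15–12:45, 13:30–15:15, 15:30–18:30.
Diego ∩ Sofia: 11:30–13:30, 16:00–17:15.
Diego ∩ Sofia ∩ Oren: 11:30–11:45, 12:00–12:45, 13:00–13:30, 16:00–16:45.
Diego ∩ Sofia ∩ Oren ∩ Carlos: 12:30–12:45, 16:15–16:45.
Diego ∩ Sofia ∩ Oren ∩ Carlos ∩ Quinn: 12:30–12:45, 16:15–16:45.
Windows ≥ 15 min: 12:30–12:45, 16:15–16:45.
Latest start in the last window 16:15–16:45 is 16:45 − 15 min = 16:30.

16:30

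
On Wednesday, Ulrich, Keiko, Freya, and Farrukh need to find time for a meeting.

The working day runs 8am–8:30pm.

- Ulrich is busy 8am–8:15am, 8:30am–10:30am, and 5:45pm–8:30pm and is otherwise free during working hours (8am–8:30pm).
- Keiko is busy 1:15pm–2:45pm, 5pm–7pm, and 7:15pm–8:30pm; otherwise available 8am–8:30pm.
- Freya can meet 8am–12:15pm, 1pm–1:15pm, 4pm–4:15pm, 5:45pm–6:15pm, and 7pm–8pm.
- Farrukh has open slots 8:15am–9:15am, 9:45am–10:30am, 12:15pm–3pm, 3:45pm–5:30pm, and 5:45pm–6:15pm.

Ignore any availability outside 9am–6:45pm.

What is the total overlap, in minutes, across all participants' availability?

Ulrich free within 08:00–20:30: 08:15–08:30, 10:30–17:45.
Keiko free within 08:00–20:30: 08:00–13:15, 14:45–17:00, 19:00–19:15.
Ulrich ∩ Keiko: 08:15–08:30, 10:30–13:15, 14:45–17:00.
Ulrich ∩ Keiko ∩ Freya: 08:15–08:30, 10:30–12:15, 13:00–13:15, 16:00–16:15.
Ulrich ∩ Keiko ∩ Freya ∩ Farrukh: 08:15–08:30, 13:00–13:15, 16:00–16:15.
Restricted to 09:00–18:45: 13:00–13:15, 16:00–16:15.
Total common minutes: 15 + 15 = 30.

30 minutes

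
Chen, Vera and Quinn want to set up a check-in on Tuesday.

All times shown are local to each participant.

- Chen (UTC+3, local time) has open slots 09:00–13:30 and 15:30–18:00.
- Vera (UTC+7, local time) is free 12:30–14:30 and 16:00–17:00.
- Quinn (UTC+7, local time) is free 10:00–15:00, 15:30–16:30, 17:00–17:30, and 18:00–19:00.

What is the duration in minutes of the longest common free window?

90 minutes

Chen → UTC: 06:00–10:30, 12:30–15:00.
Vera → UTC: 05:30–07:30, 09:00–10:00.
Quinn → UTC: 03:00–08:00, 08:30–09:30, 10:00–10:30, 11:00–12:00.
Chen ∩ Vera: 06:00–07:30, 09:00–10:00.
Chen ∩ Vera ∩ Quinn: 06:00–07:30, 09:00–09:30.
Common window lengths: 90, 30 min; longest is 90.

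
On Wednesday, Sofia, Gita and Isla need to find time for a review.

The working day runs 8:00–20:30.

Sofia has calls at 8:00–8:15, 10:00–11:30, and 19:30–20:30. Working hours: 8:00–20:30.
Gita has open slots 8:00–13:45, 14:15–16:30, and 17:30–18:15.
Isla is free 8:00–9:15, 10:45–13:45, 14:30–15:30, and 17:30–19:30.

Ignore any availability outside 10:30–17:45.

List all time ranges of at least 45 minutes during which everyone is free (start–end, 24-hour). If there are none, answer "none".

11:30–13:45, 14:30–15:30

Sofia free within 08:00–20:30: 08:15–10:00, 11:30–19:30.
Sofia ∩ Gita: 08:15–10:00, 11:30–13:45, 14:15–16:30, 17:30–18:15.
Sofia ∩ Gita ∩ Isla: 08:15–09:15, 11:30–13:45, 14:30–15:30, 17:30–18:15.
Restricted to 10:30–17:45: 11:30–13:45, 14:30–15:30, 17:30–17:45.
Windows ≥ 45 min: 11:30–13:45, 14:30–15:30.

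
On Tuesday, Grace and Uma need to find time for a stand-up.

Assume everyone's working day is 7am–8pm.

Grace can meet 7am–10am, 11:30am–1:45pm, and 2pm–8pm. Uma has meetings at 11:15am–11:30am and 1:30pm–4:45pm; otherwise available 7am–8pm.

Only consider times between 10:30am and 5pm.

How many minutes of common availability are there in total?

Uma free within 07:00–20:00: 07:00–11:15, 11:30–13:30, 16:45–20:00.
Grace ∩ Uma: 07:00–10:00, 11:30–13:30, 16:45–20:00.
Restricted to 10:30–17:00: 11:30–13:30, 16:45–17:00.
Total common minutes: 120 + 15 = 135.

135 minutes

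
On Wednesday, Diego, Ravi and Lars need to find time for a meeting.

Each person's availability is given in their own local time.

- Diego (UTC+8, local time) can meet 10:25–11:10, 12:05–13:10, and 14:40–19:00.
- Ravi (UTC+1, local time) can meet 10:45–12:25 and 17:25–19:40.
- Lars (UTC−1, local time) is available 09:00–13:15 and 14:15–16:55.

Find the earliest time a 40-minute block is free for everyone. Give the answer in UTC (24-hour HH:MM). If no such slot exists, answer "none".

Diego → UTC: 02:25–03:10, 04:05–05:10, 06:40–11:00.
Ravi → UTC: 09:45–11:25, 16:25–18:40.
Lars → UTC: 10:00–14:15, 15:15–17:55.
Diego ∩ Ravi: 09:45–11:00.
Diego ∩ Ravi ∩ Lars: 10:00–11:00.
Windows ≥ 40 min: 10:00–11:00.
Earliest such window starts at 10:00.

10:00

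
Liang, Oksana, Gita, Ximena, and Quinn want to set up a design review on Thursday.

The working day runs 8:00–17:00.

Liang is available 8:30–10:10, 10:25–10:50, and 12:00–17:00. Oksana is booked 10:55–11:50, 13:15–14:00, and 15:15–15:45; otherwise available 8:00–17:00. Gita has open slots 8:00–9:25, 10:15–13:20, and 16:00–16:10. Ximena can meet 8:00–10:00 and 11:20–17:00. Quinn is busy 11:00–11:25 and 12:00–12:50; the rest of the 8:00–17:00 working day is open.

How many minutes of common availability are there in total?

Oksana free within 08:00–17:00: 08:00–10:55, 11:50–13:15, 14:00–15:15, 15:45–17:00.
Quinn free within 08:00–17:00: 08:00–11:00, 11:25–12:00, 12:50–17:00.
Liang ∩ Oksana: 08:30–10:10, 10:25–10:50, 12:00–13:15, 14:00–15:15, 15:45–17:00.
Liang ∩ Oksana ∩ Gita: 08:30–09:25, 10:25–10:50, 12:00–13:15, 16:00–16:10.
Liang ∩ Oksana ∩ Gita ∩ Ximena: 08:30–09:25, 12:00–13:15, 16:00–16:10.
Liang ∩ Oksana ∩ Gita ∩ Ximena ∩ Quinn: 08:30–09:25, 12:50–13:15, 16:00–16:10.
Total common minutes: 55 + 25 + 10 = 90.

90 minutes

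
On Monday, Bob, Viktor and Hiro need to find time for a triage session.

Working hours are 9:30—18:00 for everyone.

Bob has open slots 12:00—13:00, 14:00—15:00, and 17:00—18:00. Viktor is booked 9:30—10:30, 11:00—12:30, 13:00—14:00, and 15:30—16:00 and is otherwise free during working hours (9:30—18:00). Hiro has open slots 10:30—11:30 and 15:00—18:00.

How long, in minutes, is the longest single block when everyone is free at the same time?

Viktor free within 09:30–18:00: 10:30–11:00, 12:30–13:00, 14:00–15:30, 16:00–18:00.
Bob ∩ Viktor: 12:30–13:00, 14:00–15:00, 17:00–18:00.
Bob ∩ Viktor ∩ Hiro: 17:00–18:00.
Single common window of 60 minutes.

60 minutes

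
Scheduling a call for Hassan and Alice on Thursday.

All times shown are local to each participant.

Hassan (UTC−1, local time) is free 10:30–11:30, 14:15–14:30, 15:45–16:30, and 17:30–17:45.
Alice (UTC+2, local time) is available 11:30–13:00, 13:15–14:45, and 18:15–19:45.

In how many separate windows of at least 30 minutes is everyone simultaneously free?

2

Hassan → UTC: 11:30–12:30, 15:15–15:30, 16:45–17:30, 18:30–18:45.
Alice → UTC: 09:30–11:00, 11:15–12:45, 16:15–17:45.
Hassan ∩ Alice: 11:30–12:30, 16:45–17:30.
Windows ≥ 30 min: 11:30–12:30, 16:45–17:30.
That's 2 windows.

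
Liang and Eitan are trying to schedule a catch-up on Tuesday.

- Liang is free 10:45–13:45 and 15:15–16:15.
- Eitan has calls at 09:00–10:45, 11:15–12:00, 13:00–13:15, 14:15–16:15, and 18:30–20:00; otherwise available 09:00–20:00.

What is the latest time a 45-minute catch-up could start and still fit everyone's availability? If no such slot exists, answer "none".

12:15

Eitan free within 09:00–20:00: 10:45–11:15, 12:00–13:00, 13:15–14:15, 16:15–18:30.
Liang ∩ Eitan: 10:45–11:15, 12:00–13:00, 13:15–13:45.
Windows ≥ 45 min: 12:00–13:00.
Latest start in the last window 12:00–13:00 is 13:00 − 45 min = 12:15.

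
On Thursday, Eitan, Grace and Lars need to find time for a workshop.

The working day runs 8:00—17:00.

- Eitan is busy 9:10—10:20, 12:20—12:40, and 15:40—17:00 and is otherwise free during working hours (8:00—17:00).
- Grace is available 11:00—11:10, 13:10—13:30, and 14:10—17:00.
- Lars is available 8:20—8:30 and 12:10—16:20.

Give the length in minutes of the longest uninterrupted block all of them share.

90 minutes

Eitan free within 08:00–17:00: 08:00–09:10, 10:20–12:20, 12:40–15:40.
Eitan ∩ Grace: 11:00–11:10, 13:10–13:30, 14:10–15:40.
Eitan ∩ Grace ∩ Lars: 13:10–13:30, 14:10–15:40.
Common window lengths: 20, 90 min; longest is 90.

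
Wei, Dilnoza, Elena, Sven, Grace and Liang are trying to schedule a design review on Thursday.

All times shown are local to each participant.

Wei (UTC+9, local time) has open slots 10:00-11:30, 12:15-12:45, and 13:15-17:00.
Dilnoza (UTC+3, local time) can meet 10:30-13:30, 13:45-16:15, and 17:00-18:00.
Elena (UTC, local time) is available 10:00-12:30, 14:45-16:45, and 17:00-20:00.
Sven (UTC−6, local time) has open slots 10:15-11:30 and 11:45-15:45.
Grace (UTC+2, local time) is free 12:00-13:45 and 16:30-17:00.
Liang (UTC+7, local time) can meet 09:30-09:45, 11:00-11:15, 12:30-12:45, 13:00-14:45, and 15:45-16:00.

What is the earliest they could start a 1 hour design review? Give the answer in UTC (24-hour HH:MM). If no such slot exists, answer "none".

Wei → UTC: 01:00–02:30, 03:15–03:45, 04:15–08:00.
Dilnoza → UTC: 07:30–10:30, 10:45–13:15, 14:00–15:00.
Elena → UTC: 10:00–12:30, 14:45–16:45, 17:00–20:00.
Sven → UTC: 16:15–17:30, 17:45–21:45.
Grace → UTC: 10:00–11:45, 14:30–15:00.
Liang → UTC: 02:30–02:45, 04:00–04:15, 05:30–05:45, 06:00–07:45, 08:45–09:00.
Wei ∩ Dilnoza: 07:30–08:00.
Wei ∩ Dilnoza ∩ Elena: (none).
Wei ∩ Dilnoza ∩ Elena ∩ Sven: (none).
Wei ∩ Dilnoza ∩ Elena ∩ Sven ∩ Grace: (none).
Wei ∩ Dilnoza ∩ Elena ∩ Sven ∩ Grace ∩ Liang: (none).
Windows ≥ 60 min: (none).

none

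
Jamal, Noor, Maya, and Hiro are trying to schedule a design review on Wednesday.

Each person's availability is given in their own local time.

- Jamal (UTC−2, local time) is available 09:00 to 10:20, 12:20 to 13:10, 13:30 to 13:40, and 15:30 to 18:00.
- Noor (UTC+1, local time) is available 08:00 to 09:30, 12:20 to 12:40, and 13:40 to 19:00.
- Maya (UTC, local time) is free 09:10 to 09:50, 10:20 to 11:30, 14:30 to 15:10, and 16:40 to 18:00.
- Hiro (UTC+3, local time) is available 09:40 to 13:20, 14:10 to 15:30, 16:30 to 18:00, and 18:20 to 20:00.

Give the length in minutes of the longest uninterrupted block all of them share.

30 minutes

Jamal → UTC: 11:00–12:20, 14:20–15:10, 15:30–15:40, 17:30–20:00.
Noor → UTC: 07:00–08:30, 11:20–11:40, 12:40–18:00.
Maya → UTC: 09:10–09:50, 10:20–11:30, 14:30–15:10, 16:40–18:00.
Hiro → UTC: 06:40–10:20, 11:10–12:30, 13:30–15:00, 15:20–17:00.
Jamal ∩ Noor: 11:20–11:40, 14:20–15:10, 15:30–15:40, 17:30–18:00.
Jamal ∩ Noor ∩ Maya: 11:20–11:30, 14:30–15:10, 17:30–18:00.
Jamal ∩ Noor ∩ Maya ∩ Hiro: 11:20–11:30, 14:30–15:00.
Common window lengths: 10, 30 min; longest is 30.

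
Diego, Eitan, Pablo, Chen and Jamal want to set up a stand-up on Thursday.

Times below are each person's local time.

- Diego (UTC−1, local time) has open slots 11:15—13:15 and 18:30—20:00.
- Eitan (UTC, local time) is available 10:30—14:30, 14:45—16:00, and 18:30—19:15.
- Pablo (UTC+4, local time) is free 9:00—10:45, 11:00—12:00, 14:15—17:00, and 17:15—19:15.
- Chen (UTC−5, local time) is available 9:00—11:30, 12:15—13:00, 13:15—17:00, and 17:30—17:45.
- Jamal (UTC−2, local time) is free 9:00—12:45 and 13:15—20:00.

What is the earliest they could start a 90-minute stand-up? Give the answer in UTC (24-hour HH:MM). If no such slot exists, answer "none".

Diego → UTC: 12:15–14:15, 19:30–21:00.
Eitan → UTC: 10:30–14:30, 14:45–16:00, 18:30–19:15.
Pablo → UTC: 05:00–06:45, 07:00–08:00, 10:15–13:00, 13:15–15:15.
Chen → UTC: 14:00–16:30, 17:15–18:00, 18:15–22:00, 22:30–22:45.
Jamal → UTC: 11:00–14:45, 15:15–22:00.
Diego ∩ Eitan: 12:15–14:15.
Diego ∩ Eitan ∩ Pablo: 12:15–13:00, 13:15–14:15.
Diego ∩ Eitan ∩ Pablo ∩ Chen: 14:00–14:15.
Diego ∩ Eitan ∩ Pablo ∩ Chen ∩ Jamal: 14:00–14:15.
Windows ≥ 90 min: (none).

none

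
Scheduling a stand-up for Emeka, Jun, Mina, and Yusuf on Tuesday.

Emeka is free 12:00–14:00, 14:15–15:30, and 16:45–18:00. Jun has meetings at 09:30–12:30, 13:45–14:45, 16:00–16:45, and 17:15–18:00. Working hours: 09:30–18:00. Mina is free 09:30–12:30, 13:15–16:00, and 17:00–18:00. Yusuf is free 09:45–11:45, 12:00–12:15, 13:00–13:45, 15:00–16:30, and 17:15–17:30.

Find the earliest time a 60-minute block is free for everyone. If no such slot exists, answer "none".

Jun free within 09:30–18:00: 12:30–13:45, 14:45–16:00, 16:45–17:15.
Emeka ∩ Jun: 12:30–13:45, 14:45–15:30, 16:45–17:15.
Emeka ∩ Jun ∩ Mina: 13:15–13:45, 14:45–15:30, 17:00–17:15.
Emeka ∩ Jun ∩ Mina ∩ Yusuf: 13:15–13:45, 15:00–15:30.
Windows ≥ 60 min: (none).

none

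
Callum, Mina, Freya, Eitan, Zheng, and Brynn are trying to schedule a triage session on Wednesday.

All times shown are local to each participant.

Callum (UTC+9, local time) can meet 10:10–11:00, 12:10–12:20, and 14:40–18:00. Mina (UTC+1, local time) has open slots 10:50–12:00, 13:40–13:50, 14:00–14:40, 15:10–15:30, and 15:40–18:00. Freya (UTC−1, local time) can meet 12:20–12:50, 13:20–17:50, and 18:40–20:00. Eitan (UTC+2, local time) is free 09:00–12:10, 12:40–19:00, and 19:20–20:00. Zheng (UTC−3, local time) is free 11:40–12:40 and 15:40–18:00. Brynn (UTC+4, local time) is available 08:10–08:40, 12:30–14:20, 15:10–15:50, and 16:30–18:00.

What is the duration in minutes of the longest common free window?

Callum → UTC: 01:10–02:00, 03:10–03:20, 05:40–09:00.
Mina → UTC: 09:50–11:00, 12:40–12:50, 13:00–13:40, 14:10–14:30, 14:40–17:00.
Freya → UTC: 13:20–13:50, 14:20–18:50, 19:40–21:00.
Eitan → UTC: 07:00–10:10, 10:40–17:00, 17:20–18:00.
Zheng → UTC: 14:40–15:40, 18:40–21:00.
Brynn → UTC: 04:10–04:40, 08:30–10:20, 11:10–11:50, 12:30–14:00.
Callum ∩ Mina: (none).
Callum ∩ Mina ∩ Freya: (none).
Callum ∩ Mina ∩ Freya ∩ Eitan: (none).
Callum ∩ Mina ∩ Freya ∩ Eitan ∩ Zheng: (none).
Callum ∩ Mina ∩ Freya ∩ Eitan ∩ Zheng ∩ Brynn: (none).
No common window.

0 minutes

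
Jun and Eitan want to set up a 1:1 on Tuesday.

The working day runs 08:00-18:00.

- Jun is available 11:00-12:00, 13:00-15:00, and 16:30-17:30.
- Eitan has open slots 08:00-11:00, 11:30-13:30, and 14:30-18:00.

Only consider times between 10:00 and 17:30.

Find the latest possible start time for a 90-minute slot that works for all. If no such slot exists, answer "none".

Jun ∩ Eitan: 11:30–12:00, 13:00–13:30, 14:30–15:00, 16:30–17:30.
Restricted to 10:00–17:30: 11:30–12:00, 13:00–13:30, 14:30–15:00, 16:30–17:30.
Windows ≥ 90 min: (none).

none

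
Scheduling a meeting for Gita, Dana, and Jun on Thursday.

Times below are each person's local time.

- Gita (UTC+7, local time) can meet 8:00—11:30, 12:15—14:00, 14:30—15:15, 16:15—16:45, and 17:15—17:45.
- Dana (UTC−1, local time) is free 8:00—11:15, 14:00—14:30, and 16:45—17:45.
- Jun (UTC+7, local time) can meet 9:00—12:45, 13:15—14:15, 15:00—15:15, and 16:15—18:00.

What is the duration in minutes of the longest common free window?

Gita → UTC: 01:00–04:30, 05:15–07:00, 07:30–08:15, 09:15–09:45, 10:15–10:45.
Dana → UTC: 09:00–12:15, 15:00–15:30, 17:45–18:45.
Jun → UTC: 02:00–05:45, 06:15–07:15, 08:00–08:15, 09:15–11:00.
Gita ∩ Dana: 09:15–09:45, 10:15–10:45.
Gita ∩ Dana ∩ Jun: 09:15–09:45, 10:15–10:45.
Common window lengths: 30, 30 min; longest is 30.

30 minutes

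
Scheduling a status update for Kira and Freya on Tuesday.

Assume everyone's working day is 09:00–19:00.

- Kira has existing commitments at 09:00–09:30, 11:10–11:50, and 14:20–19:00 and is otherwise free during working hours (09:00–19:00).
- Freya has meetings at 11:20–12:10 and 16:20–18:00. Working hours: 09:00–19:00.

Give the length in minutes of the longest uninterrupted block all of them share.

130 minutes

Kira free within 09:00–19:00: 09:30–11:10, 11:50–14:20.
Freya free within 09:00–19:00: 09:00–11:20, 12:10–16:20, 18:00–19:00.
Kira ∩ Freya: 09:30–11:10, 12:10–14:20.
Common window lengths: 100, 130 min; longest is 130.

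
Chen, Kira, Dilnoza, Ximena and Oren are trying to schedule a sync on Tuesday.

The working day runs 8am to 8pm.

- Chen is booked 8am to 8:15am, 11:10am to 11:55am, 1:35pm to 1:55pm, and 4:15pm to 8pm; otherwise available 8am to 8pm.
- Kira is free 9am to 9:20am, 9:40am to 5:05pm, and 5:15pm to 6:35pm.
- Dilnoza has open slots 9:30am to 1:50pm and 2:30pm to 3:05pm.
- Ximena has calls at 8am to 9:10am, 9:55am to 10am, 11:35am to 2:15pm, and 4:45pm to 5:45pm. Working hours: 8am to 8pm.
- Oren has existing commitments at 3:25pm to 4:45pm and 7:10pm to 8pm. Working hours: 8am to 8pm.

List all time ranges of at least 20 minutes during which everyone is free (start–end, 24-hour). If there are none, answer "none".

10:00–11:10, 14:30–15:05

Chen free within 08:00–20:00: 08:15–11:10, 11:55–13:35, 13:55–16:15.
Ximena free within 08:00–20:00: 09:10–09:55, 10:00–11:35, 14:15–16:45, 17:45–20:00.
Oren free within 08:00–20:00: 08:00–15:25, 16:45–19:10.
Chen ∩ Kira: 09:00–09:20, 09:40–11:10, 11:55–13:35, 13:55–16:15.
Chen ∩ Kira ∩ Dilnoza: 09:40–11:10, 11:55–13:35, 14:30–15:05.
Chen ∩ Kira ∩ Dilnoza ∩ Ximena: 09:40–09:55, 10:00–11:10, 14:30–15:05.
Chen ∩ Kira ∩ Dilnoza ∩ Ximena ∩ Oren: 09:40–09:55, 10:00–11:10, 14:30–15:05.
Windows ≥ 20 min: 10:00–11:10, 14:30–15:05.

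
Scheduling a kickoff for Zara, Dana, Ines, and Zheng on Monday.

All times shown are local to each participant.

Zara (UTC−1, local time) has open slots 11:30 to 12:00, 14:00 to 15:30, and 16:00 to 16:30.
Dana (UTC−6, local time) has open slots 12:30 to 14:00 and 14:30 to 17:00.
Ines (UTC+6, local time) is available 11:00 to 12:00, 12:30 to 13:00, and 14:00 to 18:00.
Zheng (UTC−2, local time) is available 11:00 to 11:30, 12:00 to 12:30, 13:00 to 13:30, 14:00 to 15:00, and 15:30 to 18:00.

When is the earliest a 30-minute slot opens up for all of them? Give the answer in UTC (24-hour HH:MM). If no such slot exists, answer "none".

none

Zara → UTC: 12:30–13:00, 15:00–16:30, 17:00–17:30.
Dana → UTC: 18:30–20:00, 20:30–23:00.
Ines → UTC: 05:00–06:00, 06:30–07:00, 08:00–12:00.
Zheng → UTC: 13:00–13:30, 14:00–14:30, 15:00–15:30, 16:00–17:00, 17:30–20:00.
Zara ∩ Dana: (none).
Zara ∩ Dana ∩ Ines: (none).
Zara ∩ Dana ∩ Ines ∩ Zheng: (none).
Windows ≥ 30 min: (none).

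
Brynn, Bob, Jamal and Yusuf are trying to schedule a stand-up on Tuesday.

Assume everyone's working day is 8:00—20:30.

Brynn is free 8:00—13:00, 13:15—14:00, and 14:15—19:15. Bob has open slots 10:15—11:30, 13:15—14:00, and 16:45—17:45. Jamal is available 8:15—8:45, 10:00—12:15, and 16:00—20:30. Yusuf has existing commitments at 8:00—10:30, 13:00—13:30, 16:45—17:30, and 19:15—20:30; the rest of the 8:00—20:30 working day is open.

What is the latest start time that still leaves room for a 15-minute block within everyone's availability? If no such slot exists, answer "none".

17:30

Yusuf free within 08:00–20:30: 10:30–13:00, 13:30–16:45, 17:30–19:15.
Brynn ∩ Bob: 10:15–11:30, 13:15–14:00, 16:45–17:45.
Brynn ∩ Bob ∩ Jamal: 10:15–11:30, 16:45–17:45.
Brynn ∩ Bob ∩ Jamal ∩ Yusuf: 10:30–11:30, 17:30–17:45.
Windows ≥ 15 min: 10:30–11:30, 17:30–17:45.
Latest start in the last window 17:30–17:45 is 17:45 − 15 min = 17:30.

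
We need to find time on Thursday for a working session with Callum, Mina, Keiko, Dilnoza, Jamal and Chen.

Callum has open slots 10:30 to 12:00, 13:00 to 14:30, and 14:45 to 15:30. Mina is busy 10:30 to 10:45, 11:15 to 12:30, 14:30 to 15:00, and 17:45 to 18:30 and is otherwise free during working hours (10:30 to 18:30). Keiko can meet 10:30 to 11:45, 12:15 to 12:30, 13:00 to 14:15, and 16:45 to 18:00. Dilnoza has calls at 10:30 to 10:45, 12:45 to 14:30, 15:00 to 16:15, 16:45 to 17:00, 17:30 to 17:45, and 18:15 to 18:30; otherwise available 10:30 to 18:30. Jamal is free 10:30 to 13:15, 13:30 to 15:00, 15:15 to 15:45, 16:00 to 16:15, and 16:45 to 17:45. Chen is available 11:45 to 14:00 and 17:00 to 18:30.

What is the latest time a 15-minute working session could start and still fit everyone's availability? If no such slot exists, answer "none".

Mina free within 10:30–18:30: 10:45–11:15, 12:30–14:30, 15:00–17:45.
Dilnoza free within 10:30–18:30: 10:45–12:45, 14:30–15:00, 16:15–16:45, 17:00–17:30, 17:45–18:15.
Callum ∩ Mina: 10:45–11:15, 13:00–14:30, 15:00–15:30.
Callum ∩ Mina ∩ Keiko: 10:45–11:15, 13:00–14:15.
Callum ∩ Mina ∩ Keiko ∩ Dilnoza: 10:45–11:15.
Callum ∩ Mina ∩ Keiko ∩ Dilnoza ∩ Jamal: 10:45–11:15.
Callum ∩ Mina ∩ Keiko ∩ Dilnoza ∩ Jamal ∩ Chen: (none).
Windows ≥ 15 min: (none).

none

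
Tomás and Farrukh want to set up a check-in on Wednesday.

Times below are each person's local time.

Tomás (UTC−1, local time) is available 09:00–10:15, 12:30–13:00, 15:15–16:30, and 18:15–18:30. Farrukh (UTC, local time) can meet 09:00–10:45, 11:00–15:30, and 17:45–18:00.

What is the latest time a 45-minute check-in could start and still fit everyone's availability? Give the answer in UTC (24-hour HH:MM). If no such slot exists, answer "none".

10:00

Tomás → UTC: 10:00–11:15, 13:30–14:00, 16:15–17:30, 19:15–19:30.
Farrukh → UTC: 09:00–10:45, 11:00–15:30, 17:45–18:00.
Tomás ∩ Farrukh: 10:00–10:45, 11:00–11:15, 13:30–14:00.
Windows ≥ 45 min: 10:00–10:45.
Latest start in the last window 10:00–10:45 is 10:45 − 45 min = 10:00.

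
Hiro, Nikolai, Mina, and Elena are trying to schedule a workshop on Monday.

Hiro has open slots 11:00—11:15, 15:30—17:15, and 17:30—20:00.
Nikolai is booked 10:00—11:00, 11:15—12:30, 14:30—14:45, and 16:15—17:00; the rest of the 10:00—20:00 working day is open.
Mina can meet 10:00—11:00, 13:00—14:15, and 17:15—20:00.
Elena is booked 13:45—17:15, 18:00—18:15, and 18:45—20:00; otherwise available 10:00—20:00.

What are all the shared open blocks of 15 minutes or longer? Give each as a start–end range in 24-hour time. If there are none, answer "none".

17:30–18:00, 18:15–18:45

Nikolai free within 10:00–20:00: 11:00–11:15, 12:30–14:30, 14:45–16:15, 17:00–20:00.
Elena free within 10:00–20:00: 10:00–13:45, 17:15–18:00, 18:15–18:45.
Hiro ∩ Nikolai: 11:00–11:15, 15:30–16:15, 17:00–17:15, 17:30–20:00.
Hiro ∩ Nikolai ∩ Mina: 17:30–20:00.
Hiro ∩ Nikolai ∩ Mina ∩ Elena: 17:30–18:00, 18:15–18:45.
Windows ≥ 15 min: 17:30–18:00, 18:15–18:45.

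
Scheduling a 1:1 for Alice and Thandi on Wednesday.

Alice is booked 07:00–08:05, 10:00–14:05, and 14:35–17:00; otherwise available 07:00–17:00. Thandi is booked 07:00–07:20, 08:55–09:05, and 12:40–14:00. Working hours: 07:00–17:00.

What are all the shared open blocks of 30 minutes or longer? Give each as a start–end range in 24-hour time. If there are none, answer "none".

Alice free within 07:00–17:00: 08:05–10:00, 14:05–14:35.
Thandi free within 07:00–17:00: 07:20–08:55, 09:05–12:40, 14:00–17:00.
Alice ∩ Thandi: 08:05–08:55, 09:05–10:00, 14:05–14:35.
Windows ≥ 30 min: 08:05–08:55, 09:05–10:00, 14:05–14:35.

08:05–08:55, 09:05–10:00, 14:05–14:35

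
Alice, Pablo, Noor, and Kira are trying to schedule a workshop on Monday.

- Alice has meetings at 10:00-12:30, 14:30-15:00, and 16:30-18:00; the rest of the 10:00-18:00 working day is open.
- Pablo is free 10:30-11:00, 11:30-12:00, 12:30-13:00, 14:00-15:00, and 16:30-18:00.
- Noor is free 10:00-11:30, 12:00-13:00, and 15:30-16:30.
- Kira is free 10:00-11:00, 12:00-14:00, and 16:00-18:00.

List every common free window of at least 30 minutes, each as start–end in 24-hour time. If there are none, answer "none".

Alice free within 10:00–18:00: 12:30–14:30, 15:00–16:30.
Alice ∩ Pablo: 12:30–13:00, 14:00–14:30.
Alice ∩ Pablo ∩ Noor: 12:30–13:00.
Alice ∩ Pablo ∩ Noor ∩ Kira: 12:30–13:00.
Windows ≥ 30 min: 12:30–13:00.

12:30–13:00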